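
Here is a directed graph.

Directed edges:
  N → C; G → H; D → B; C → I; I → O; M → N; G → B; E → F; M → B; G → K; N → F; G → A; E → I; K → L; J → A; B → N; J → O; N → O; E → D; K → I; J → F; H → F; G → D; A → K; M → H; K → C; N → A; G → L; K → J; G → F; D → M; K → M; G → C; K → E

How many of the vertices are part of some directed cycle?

8

A vertex is on a directed cycle iff it belongs to a strongly connected component of size ≥ 2 (or has a self-loop).
The vertices on cycles are {A, B, D, E, J, K, M, N} — 8 in total.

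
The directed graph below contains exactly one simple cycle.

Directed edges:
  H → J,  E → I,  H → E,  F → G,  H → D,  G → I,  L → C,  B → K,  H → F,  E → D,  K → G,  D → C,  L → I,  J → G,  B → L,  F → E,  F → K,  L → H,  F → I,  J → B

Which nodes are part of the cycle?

DFS with gray/black marking from L:
L gray
  C gray
  C black
  H gray
    F gray
      K gray
        G gray
          I gray
          I black
        G black
      K black
      F→G: G black — skip
      E gray
        E→I: I black — skip
        D gray
          D→C: C black — skip
        D black
      E black
      F→I: I black — skip
    F black
    J gray
      B gray
        B→L: L is gray → back edge
Back edge closes the cycle L → H → J → B → L; its vertices are {B, H, J, L}.

B, H, J, L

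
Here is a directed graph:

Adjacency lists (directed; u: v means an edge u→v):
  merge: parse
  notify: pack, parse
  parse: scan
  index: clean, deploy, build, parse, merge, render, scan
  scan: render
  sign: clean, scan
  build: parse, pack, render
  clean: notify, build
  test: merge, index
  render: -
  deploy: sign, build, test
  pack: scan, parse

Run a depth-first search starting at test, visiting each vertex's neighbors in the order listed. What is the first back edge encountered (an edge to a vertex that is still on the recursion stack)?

deploy->test

DFS from test (visiting each vertex's neighbors in the order listed); mark gray on enter, black on exit:
test gray
  merge gray
    parse gray
      scan gray
        render gray
        render black
      scan black
    parse black
  merge black
  index gray
    clean gray
      notify gray
        pack gray
          pack→scan: scan black — skip
          pack→parse: parse black — skip
        pack black
        notify→parse: parse black — skip
      notify black
      build gray
        build→parse: parse black — skip
        build→pack: pack black — skip
        build→render: render black — skip
      build black
    clean black
    deploy gray
      sign gray
        sign→clean: clean black — skip
        sign→scan: scan black — skip
      sign black
      deploy→build: build black — skip
      deploy→test: test is gray → back edge
First back edge: deploy → test.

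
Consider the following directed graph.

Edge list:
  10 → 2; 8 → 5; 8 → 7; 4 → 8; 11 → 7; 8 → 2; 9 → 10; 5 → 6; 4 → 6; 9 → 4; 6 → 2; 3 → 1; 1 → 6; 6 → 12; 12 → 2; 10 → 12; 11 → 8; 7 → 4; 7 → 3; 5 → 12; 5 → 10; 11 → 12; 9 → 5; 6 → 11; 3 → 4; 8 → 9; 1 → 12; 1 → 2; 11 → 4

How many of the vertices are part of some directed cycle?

A vertex is on a directed cycle iff it belongs to a strongly connected component of size ≥ 2 (or has a self-loop).
The vertices on cycles are {1, 3, 4, 5, 6, 7, 8, 9, 11} — 9 in total.

9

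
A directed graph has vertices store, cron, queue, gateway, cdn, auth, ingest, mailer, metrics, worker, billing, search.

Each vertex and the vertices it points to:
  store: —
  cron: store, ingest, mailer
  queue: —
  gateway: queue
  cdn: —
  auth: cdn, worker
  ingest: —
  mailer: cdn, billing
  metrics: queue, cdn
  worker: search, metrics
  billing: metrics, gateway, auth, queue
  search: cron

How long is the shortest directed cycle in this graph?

6

For each vertex v, BFS finds the shortest path from v back to v.
The shortest such closed walk is worker → search → cron → mailer → billing → auth → worker, length 6.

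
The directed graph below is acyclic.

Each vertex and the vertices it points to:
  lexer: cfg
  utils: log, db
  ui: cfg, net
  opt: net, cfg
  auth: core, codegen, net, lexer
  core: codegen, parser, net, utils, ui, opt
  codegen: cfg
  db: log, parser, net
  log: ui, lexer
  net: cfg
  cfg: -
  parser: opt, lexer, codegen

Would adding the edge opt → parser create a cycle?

Yes

Adding opt→parser creates a cycle iff parser can already reach opt.
Path from parser: parser → opt.
So parser → … → opt → parser is a cycle.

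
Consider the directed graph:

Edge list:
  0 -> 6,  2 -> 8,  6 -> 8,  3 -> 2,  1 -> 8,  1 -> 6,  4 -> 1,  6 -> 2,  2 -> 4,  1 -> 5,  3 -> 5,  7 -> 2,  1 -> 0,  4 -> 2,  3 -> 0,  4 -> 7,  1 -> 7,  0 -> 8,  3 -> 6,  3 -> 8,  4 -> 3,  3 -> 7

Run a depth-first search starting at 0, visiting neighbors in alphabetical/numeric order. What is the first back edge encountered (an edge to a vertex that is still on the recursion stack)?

1→0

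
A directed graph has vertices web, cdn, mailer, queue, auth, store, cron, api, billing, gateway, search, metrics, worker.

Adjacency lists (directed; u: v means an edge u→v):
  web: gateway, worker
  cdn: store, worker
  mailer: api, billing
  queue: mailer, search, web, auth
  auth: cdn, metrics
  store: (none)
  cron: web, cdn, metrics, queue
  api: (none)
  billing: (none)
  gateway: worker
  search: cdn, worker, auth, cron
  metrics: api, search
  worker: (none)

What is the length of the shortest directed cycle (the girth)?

3

For each vertex v, BFS finds the shortest path from v back to v.
The shortest such closed walk is queue → search → cron → queue, length 3.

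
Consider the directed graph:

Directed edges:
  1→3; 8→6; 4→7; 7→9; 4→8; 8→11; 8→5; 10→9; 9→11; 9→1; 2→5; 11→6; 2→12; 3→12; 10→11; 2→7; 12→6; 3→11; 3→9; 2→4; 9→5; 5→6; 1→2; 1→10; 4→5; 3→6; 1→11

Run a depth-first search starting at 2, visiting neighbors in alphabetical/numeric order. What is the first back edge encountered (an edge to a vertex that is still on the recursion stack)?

DFS from 2 (visiting neighbors in alphabetical/numeric order); mark gray on enter, black on exit:
2 gray
  4 gray
    5 gray
      6 gray
      6 black
    5 black
    7 gray
      9 gray
        1 gray
          1→2: 2 is gray → back edge
First back edge: 1 → 2.

1→2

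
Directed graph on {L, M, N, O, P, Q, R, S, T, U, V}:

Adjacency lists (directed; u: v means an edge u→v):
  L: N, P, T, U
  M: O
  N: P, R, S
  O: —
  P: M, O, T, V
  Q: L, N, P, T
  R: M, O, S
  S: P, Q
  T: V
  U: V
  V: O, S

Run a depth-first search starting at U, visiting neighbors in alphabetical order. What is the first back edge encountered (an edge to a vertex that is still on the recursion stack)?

DFS from U (visiting neighbors in alphabetical order); mark gray on enter, black on exit:
U gray
  V gray
    O gray
    O black
    S gray
      P gray
        M gray
          M→O: O black — skip
        M black
        P→O: O black — skip
        T gray
          T→V: V is gray → back edge
First back edge: T → V.

T→V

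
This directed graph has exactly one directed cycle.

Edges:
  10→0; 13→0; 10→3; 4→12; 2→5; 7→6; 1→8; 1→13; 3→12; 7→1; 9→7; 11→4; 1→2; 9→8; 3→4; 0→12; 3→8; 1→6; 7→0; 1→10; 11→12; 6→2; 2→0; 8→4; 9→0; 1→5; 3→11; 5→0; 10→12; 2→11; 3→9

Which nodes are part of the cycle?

1, 3, 7, 9, 10

DFS with gray/black marking from 7:
7 gray
  6 gray
    2 gray
      11 gray
        4 gray
          12 gray
          12 black
        4 black
        11→12: 12 black — skip
      11 black
      5 gray
        0 gray
          0→12: 12 black — skip
        0 black
      5 black
      2→0: 0 black — skip
    2 black
  6 black
  7→0: 0 black — skip
  1 gray
    8 gray
      8→4: 4 black — skip
    8 black
    10 gray
      10→0: 0 black — skip
      3 gray
        3→8: 8 black — skip
        9 gray
          9→8: 8 black — skip
          9→0: 0 black — skip
          9→7: 7 is gray → back edge
Back edge closes the cycle 7 → 1 → 10 → 3 → 9 → 7; its vertices are {1, 3, 7, 9, 10}.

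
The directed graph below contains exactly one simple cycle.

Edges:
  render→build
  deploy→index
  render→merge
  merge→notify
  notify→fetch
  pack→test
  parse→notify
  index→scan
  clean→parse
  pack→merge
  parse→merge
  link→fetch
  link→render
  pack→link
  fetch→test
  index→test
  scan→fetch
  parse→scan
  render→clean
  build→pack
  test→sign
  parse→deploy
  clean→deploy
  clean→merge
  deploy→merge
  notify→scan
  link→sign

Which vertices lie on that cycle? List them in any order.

DFS with gray/black marking from render:
render gray
  clean gray
    merge gray
      notify gray
        fetch gray
          test gray
            sign gray
            sign black
          test black
        fetch black
        scan gray
          scan→fetch: fetch black — skip
        scan black
      notify black
    merge black
    parse gray
      parse→merge: merge black — skip
      deploy gray
        index gray
          index→test: test black — skip
          index→scan: scan black — skip
        index black
        deploy→merge: merge black — skip
      deploy black
      parse→notify: notify black — skip
      parse→scan: scan black — skip
    parse black
    clean→deploy: deploy black — skip
  clean black
  build gray
    pack gray
      pack→merge: merge black — skip
      pack→test: test black — skip
      link gray
        link→fetch: fetch black — skip
        link→sign: sign black — skip
        link→render: render is gray → back edge
Back edge closes the cycle render → build → pack → link → render; its vertices are {link, pack, build, render}.

link, pack, build, render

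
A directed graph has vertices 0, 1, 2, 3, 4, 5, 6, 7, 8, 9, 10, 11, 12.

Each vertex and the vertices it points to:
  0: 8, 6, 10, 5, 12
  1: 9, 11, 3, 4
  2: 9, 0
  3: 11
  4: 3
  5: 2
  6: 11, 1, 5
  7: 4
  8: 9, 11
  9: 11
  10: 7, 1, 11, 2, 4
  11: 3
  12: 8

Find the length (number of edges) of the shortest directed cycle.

For each vertex v, BFS finds the shortest path from v back to v.
The shortest such closed walk is 3 → 11 → 3, length 2.

2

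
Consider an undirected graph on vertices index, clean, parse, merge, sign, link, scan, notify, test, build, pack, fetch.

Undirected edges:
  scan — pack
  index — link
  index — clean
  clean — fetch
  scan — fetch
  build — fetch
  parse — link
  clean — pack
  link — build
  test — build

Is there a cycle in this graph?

Yes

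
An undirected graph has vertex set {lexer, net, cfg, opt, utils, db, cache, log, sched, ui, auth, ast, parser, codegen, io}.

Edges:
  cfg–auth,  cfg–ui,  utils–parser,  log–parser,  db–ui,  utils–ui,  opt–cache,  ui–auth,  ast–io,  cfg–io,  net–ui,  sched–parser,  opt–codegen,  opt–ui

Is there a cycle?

DFS, tracking each vertex's parent; an edge to a visited non-parent vertex closes a cycle.
Start from sched:
visit sched (parent –)
  visit parser (parent sched)
    parser–sched: parent, skip
    visit utils (parent parser)
      utils–parser: parent, skip
      visit ui (parent utils)
        ui–utils: parent, skip
        visit opt (parent ui)
          visit codegen (parent opt)
            codegen–opt: parent, skip
          opt–ui: parent, skip
          visit cache (parent opt)
            cache–opt: parent, skip
        visit net (parent ui)
          net–ui: parent, skip
        visit db (parent ui)
          db–ui: parent, skip
        visit auth (parent ui)
          visit cfg (parent auth)
            visit io (parent cfg)
              io–cfg: parent, skip
              visit ast (parent io)
                ast–io: parent, skip
            cfg–auth: parent, skip
            cfg–ui: ui visited and ≠ parent → cycle
Cycle: ui – auth – cfg – ui.

Yes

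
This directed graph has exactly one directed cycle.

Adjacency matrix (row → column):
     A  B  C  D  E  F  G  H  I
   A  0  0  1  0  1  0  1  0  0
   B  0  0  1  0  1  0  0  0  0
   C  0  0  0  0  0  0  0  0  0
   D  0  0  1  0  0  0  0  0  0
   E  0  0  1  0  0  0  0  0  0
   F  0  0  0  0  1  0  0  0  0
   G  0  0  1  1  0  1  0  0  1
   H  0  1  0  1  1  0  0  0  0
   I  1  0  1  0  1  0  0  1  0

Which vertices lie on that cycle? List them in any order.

A, G, I

DFS with gray/black marking from A:
A gray
  G gray
    F gray
      E gray
        C gray
        C black
      E black
    F black
    I gray
      H gray
        H→E: E black — skip
        B gray
          B→C: C black — skip
          B→E: E black — skip
        B black
        D gray
          D→C: C black — skip
        D black
      H black
      I→C: C black — skip
      I→A: A is gray → back edge
Back edge closes the cycle A → G → I → A; its vertices are {A, G, I}.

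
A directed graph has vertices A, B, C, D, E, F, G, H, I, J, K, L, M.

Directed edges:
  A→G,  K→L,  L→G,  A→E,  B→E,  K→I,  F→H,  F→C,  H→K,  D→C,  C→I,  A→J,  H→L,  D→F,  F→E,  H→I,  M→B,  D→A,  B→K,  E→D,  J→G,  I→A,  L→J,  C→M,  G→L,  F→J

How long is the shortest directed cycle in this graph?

2

For each vertex v, BFS finds the shortest path from v back to v.
The shortest such closed walk is L → G → L, length 2.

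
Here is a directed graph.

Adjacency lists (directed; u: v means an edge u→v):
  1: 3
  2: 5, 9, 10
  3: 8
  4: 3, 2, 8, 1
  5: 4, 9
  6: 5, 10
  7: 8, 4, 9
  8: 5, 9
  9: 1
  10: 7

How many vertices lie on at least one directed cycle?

A vertex is on a directed cycle iff it belongs to a strongly connected component of size ≥ 2 (or has a self-loop).
The vertices on cycles are {1, 2, 3, 4, 5, 7, 8, 9, 10} — 9 in total.

9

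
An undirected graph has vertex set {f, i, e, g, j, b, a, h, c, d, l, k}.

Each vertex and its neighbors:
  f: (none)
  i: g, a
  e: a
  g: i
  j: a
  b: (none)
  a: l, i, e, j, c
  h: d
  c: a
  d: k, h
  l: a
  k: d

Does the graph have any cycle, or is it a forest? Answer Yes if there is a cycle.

DFS, tracking each vertex's parent; an edge to a visited non-parent vertex closes a cycle.
Start from i:
visit i (parent –)
  visit g (parent i)
    g–i: parent, skip
  visit a (parent i)
    visit l (parent a)
      l–a: parent, skip
    a–i: parent, skip
    visit e (parent a)
      e–a: parent, skip
    visit j (parent a)
      j–a: parent, skip
    visit c (parent a)
      c–a: parent, skip
visit f (parent –)
visit b (parent –)
visit h (parent –)
  visit d (parent h)
    visit k (parent d)
      k–d: parent, skip
    d–h: parent, skip
No non-parent visited neighbor found — the graph is a forest.

No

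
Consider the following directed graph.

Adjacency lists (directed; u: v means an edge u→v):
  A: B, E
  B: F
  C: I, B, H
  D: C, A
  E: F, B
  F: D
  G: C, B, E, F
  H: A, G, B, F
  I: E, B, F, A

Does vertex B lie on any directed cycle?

B is on a cycle iff B can reach itself via ≥1 edge.
B → F → D → C → B — yes.

Yes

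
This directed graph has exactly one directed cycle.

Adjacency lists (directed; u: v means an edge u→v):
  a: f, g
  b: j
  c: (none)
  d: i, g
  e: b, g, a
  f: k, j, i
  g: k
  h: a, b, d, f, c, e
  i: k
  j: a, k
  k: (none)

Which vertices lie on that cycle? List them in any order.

DFS with gray/black marking from f:
f gray
  k gray
  k black
  j gray
    a gray
      a→f: f is gray → back edge
Back edge closes the cycle f → j → a → f; its vertices are {a, f, j}.

a, f, j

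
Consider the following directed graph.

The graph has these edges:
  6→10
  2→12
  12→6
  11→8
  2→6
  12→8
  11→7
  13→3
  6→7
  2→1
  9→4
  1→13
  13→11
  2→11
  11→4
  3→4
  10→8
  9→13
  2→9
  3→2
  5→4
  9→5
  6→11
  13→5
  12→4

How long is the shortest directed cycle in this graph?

4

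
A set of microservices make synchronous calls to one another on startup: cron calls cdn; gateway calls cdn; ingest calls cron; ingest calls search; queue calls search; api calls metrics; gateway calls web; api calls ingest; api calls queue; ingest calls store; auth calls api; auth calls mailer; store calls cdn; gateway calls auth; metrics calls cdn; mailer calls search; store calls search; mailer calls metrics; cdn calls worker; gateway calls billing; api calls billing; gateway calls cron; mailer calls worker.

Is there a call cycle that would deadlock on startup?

DFS with white/gray/black marking, starting from cron:
cron gray
  cdn gray
    worker gray
    worker black
  cdn black
cron black
billing gray
billing black
gateway gray
  gateway→billing: billing black — skip
  gateway→cdn: cdn black — skip
  web gray
  web black
  auth gray
    api gray
      ingest gray
        ingest→cron: cron black — skip
        search gray
        search black
        store gray
          store→cdn: cdn black — skip
          store→search: search black — skip
        store black
      ingest black
      queue gray
        queue→search: search black — skip
      queue black
      metrics gray
        metrics→cdn: cdn black — skip
      metrics black
      api→billing: billing black — skip
    api black
    mailer gray
      mailer→search: search black — skip
      mailer→worker: worker black — skip
      mailer→metrics: metrics black — skip
    mailer black
  auth black
  gateway→cron: cron black — skip
gateway black
Every edge goes to a white or black vertex — no back edge, so the graph is acyclic.

No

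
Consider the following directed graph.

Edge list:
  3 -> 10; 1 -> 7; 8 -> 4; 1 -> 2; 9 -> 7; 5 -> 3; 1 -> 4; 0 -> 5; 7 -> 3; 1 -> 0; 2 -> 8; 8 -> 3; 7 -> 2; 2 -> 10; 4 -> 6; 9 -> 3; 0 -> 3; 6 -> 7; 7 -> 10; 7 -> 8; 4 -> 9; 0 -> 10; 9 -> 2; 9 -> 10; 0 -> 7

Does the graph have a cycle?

DFS with white/gray/black marking, starting from 0:
0 gray
  3 gray
    10 gray
    10 black
  3 black
  0→10: 10 black — skip
  5 gray
    5→3: 3 black — skip
  5 black
  7 gray
    8 gray
      8→3: 3 black — skip
      4 gray
        6 gray
          6→7: 7 is gray → back edge
Back edge found, so a cycle exists: 7 → 8 → 4 → 6 → 7.

Yes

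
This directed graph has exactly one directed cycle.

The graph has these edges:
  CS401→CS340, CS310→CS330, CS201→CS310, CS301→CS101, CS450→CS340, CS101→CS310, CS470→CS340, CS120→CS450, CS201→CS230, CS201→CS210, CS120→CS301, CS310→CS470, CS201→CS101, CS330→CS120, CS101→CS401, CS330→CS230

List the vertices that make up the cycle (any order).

DFS with gray/black marking from CS310:
CS310 gray
  CS470 gray
    CS340 gray
    CS340 black
  CS470 black
  CS330 gray
    CS230 gray
    CS230 black
    CS120 gray
      CS450 gray
        CS450→CS340: CS340 black — skip
      CS450 black
      CS301 gray
        CS101 gray
          CS401 gray
            CS401→CS340: CS340 black — skip
          CS401 black
          CS101→CS310: CS310 is gray → back edge
Back edge closes the cycle CS310 → CS330 → CS120 → CS301 → CS101 → CS310; its vertices are {CS101, CS120, CS301, CS310, CS330}.

CS101, CS120, CS301, CS310, CS330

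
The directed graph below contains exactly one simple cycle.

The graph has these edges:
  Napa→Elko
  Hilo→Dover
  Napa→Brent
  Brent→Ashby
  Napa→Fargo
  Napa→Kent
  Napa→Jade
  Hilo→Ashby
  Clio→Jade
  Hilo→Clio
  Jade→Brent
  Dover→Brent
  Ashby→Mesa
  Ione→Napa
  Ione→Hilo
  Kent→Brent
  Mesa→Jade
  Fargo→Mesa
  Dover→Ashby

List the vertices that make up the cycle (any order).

DFS with gray/black marking from Ashby:
Ashby gray
  Mesa gray
    Jade gray
      Brent gray
        Brent→Ashby: Ashby is gray → back edge
Back edge closes the cycle Ashby → Mesa → Jade → Brent → Ashby; its vertices are {Jade, Mesa, Ashby, Brent}.

Jade, Mesa, Ashby, Brent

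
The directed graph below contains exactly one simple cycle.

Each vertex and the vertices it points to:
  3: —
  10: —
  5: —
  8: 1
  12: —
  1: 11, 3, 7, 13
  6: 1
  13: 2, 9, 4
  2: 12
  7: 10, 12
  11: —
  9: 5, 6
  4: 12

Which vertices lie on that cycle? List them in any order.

DFS with gray/black marking from 1:
1 gray
  11 gray
  11 black
  3 gray
  3 black
  7 gray
    10 gray
    10 black
    12 gray
    12 black
  7 black
  13 gray
    2 gray
      2→12: 12 black — skip
    2 black
    9 gray
      5 gray
      5 black
      6 gray
        6→1: 1 is gray → back edge
Back edge closes the cycle 1 → 13 → 9 → 6 → 1; its vertices are {1, 6, 9, 13}.

1, 6, 9, 13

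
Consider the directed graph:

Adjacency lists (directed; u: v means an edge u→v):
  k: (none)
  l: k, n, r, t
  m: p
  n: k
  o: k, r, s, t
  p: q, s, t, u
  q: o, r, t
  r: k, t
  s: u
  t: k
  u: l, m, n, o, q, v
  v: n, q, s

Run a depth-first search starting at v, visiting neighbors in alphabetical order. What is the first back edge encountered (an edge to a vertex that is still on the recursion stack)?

DFS from v (visiting neighbors in alphabetical order); mark gray on enter, black on exit:
v gray
  n gray
    k gray
    k black
  n black
  q gray
    o gray
      o→k: k black — skip
      r gray
        r→k: k black — skip
        t gray
          t→k: k black — skip
        t black
      r black
      s gray
        u gray
          l gray
            l→k: k black — skip
            l→n: n black — skip
            l→r: r black — skip
            l→t: t black — skip
          l black
          m gray
            p gray
              p→q: q is gray → back edge
First back edge: p → q.

p->q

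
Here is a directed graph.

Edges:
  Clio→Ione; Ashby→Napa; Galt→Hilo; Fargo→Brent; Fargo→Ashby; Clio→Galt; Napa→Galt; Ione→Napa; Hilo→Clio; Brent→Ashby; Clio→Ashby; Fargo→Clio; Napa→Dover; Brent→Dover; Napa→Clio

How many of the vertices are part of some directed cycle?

6

A vertex is on a directed cycle iff it belongs to a strongly connected component of size ≥ 2 (or has a self-loop).
The vertices on cycles are {Clio, Galt, Hilo, Ione, Napa, Ashby} — 6 in total.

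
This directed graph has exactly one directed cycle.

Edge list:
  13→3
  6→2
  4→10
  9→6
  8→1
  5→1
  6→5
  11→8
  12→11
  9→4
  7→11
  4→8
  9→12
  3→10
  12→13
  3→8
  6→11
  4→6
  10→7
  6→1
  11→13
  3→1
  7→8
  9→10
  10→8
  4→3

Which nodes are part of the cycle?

3, 7, 10, 11, 13

DFS with gray/black marking from 10:
10 gray
  7 gray
    11 gray
      13 gray
        3 gray
          8 gray
            1 gray
            1 black
          8 black
          3→1: 1 black — skip
          3→10: 10 is gray → back edge
Back edge closes the cycle 10 → 7 → 11 → 13 → 3 → 10; its vertices are {3, 7, 10, 11, 13}.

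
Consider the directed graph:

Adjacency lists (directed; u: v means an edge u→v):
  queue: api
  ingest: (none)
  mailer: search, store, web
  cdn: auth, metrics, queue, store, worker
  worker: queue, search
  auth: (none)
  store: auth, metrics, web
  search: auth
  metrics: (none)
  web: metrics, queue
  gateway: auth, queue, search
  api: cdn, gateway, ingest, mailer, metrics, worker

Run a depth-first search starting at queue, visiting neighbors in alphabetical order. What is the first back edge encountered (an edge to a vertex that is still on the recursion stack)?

cdn->queue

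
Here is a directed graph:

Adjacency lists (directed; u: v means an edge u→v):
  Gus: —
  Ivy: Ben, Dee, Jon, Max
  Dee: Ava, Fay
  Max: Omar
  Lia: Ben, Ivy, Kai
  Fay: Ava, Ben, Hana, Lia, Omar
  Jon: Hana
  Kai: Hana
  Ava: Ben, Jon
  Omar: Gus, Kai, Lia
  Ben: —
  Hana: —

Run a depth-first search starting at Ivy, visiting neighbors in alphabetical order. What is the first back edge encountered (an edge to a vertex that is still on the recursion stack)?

Lia->Ivy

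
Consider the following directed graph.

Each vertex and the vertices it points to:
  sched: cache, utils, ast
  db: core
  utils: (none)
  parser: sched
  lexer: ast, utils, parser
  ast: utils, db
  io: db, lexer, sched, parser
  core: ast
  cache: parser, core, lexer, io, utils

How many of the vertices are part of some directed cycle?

8

A vertex is on a directed cycle iff it belongs to a strongly connected component of size ≥ 2 (or has a self-loop).
The vertices on cycles are {db, io, ast, core, cache, lexer, sched, parser} — 8 in total.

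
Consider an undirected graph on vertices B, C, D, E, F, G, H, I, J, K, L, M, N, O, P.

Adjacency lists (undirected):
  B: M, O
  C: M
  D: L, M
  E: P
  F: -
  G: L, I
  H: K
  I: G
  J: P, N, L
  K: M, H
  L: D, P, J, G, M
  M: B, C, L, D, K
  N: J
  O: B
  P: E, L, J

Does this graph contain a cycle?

Yes

DFS, tracking each vertex's parent; an edge to a visited non-parent vertex closes a cycle.
Start from N:
visit N (parent –)
  visit J (parent N)
    visit P (parent J)
      visit E (parent P)
        E–P: parent, skip
      visit L (parent P)
        visit D (parent L)
          D–L: parent, skip
          visit M (parent D)
            visit B (parent M)
              B–M: parent, skip
              visit O (parent B)
                O–B: parent, skip
            visit C (parent M)
              C–M: parent, skip
            M–L: L visited and ≠ parent → cycle
Cycle: L – D – M – L.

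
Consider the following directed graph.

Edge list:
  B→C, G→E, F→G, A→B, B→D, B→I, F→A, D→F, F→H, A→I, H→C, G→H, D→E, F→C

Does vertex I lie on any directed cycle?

I lies on a cycle iff there is a path from I back to itself.
Exploring from I, it never reaches itself; equivalently, its strongly connected component is a singleton.

No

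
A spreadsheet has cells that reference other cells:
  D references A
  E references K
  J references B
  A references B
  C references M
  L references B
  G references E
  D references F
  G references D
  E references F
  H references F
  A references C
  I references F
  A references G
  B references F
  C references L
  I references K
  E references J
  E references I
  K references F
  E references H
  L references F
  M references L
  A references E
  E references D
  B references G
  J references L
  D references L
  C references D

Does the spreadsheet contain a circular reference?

Yes

DFS with white/gray/black marking, starting from B:
B gray
  G gray
    D gray
      A gray
        E gray
          I gray
            K gray
              F gray
              F black
            K black
            I→F: F black — skip
          I black
          H gray
            H→F: F black — skip
          H black
          E→K: K black — skip
          E→F: F black — skip
          E→D: D is gray → back edge
Back edge found, so a cycle exists: D → A → E → D.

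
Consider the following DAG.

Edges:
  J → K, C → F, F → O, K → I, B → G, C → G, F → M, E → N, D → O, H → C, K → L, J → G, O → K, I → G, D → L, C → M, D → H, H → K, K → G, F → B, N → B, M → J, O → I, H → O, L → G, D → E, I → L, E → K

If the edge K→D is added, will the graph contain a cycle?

Yes

Adding K→D creates a cycle iff D can already reach K.
Path from D: D → H → K.
So D → … → K → D is a cycle.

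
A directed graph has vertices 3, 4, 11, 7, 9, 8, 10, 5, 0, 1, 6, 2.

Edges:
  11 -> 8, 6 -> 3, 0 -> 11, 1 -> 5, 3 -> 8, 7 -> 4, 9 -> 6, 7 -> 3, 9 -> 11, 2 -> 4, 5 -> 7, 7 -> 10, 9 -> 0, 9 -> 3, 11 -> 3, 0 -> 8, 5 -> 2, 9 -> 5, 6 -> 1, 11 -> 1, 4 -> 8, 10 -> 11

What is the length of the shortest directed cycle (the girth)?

5

For each vertex v, BFS finds the shortest path from v back to v.
The shortest such closed walk is 5 → 7 → 10 → 11 → 1 → 5, length 5.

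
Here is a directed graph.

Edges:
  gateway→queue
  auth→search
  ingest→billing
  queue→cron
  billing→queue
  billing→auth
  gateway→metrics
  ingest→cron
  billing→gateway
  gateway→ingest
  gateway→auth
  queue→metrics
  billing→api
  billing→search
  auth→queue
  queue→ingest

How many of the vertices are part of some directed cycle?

5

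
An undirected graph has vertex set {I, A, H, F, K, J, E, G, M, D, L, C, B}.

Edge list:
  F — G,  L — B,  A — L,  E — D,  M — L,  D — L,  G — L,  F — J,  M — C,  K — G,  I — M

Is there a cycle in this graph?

No

DFS, tracking each vertex's parent; an edge to a visited non-parent vertex closes a cycle.
Start from I:
visit I (parent –)
  visit M (parent I)
    visit L (parent M)
      L–M: parent, skip
      visit A (parent L)
        A–L: parent, skip
      visit D (parent L)
        visit E (parent D)
          E–D: parent, skip
        D–L: parent, skip
      visit G (parent L)
        visit K (parent G)
          K–G: parent, skip
        visit F (parent G)
          F–G: parent, skip
          visit J (parent F)
            J–F: parent, skip
        G–L: parent, skip
      visit B (parent L)
        B–L: parent, skip
    M–I: parent, skip
    visit C (parent M)
      C–M: parent, skip
visit H (parent –)
No non-parent visited neighbor found — the graph is a forest.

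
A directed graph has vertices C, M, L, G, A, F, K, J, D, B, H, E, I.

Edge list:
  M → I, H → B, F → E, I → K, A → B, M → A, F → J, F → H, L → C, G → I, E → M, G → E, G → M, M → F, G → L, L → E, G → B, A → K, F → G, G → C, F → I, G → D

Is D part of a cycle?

D lies on a cycle iff there is a path from D back to itself.
Exploring from D, it never reaches itself; equivalently, its strongly connected component is a singleton.

No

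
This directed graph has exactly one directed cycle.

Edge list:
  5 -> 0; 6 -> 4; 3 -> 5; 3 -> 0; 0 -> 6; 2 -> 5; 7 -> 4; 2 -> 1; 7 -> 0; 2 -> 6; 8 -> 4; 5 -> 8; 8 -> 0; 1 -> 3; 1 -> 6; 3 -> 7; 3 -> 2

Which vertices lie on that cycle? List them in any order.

1, 2, 3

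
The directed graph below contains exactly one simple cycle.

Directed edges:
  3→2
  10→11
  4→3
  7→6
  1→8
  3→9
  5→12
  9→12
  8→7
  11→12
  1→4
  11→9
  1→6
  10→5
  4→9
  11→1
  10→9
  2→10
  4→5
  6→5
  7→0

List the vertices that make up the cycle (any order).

1, 2, 3, 4, 10, 11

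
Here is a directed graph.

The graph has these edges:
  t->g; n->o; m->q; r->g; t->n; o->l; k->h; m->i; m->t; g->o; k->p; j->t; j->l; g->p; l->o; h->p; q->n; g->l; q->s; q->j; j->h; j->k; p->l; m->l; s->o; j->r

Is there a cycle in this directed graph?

DFS with white/gray/black marking, starting from p:
p gray
  l gray
    o gray
      o→l: l is gray → back edge
Back edge found, so a cycle exists: l → o → l.

Yes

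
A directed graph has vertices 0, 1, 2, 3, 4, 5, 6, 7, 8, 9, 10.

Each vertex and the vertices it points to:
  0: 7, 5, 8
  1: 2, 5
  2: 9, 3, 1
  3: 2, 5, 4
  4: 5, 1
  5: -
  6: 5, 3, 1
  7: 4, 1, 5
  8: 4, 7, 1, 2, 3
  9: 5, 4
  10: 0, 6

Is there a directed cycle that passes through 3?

Yes

3 is on a cycle iff 3 can reach itself via ≥1 edge.
3 → 2 → 3 — yes.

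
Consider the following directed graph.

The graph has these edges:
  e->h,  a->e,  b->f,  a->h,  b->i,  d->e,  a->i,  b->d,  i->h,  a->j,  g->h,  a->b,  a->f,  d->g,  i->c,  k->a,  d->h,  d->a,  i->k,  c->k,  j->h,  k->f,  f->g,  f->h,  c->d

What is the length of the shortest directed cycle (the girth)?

For each vertex v, BFS finds the shortest path from v back to v.
The shortest such closed walk is k → a → i → k, length 3.

3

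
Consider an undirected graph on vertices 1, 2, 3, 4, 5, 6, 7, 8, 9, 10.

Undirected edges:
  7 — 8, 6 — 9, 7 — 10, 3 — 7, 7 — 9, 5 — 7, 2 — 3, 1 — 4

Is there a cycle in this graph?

DFS, tracking each vertex's parent; an edge to a visited non-parent vertex closes a cycle.
Start from 7:
visit 7 (parent –)
  visit 5 (parent 7)
    5–7: parent, skip
  visit 8 (parent 7)
    8–7: parent, skip
  visit 3 (parent 7)
    3–7: parent, skip
    visit 2 (parent 3)
      2–3: parent, skip
  visit 10 (parent 7)
    10–7: parent, skip
  visit 9 (parent 7)
    9–7: parent, skip
    visit 6 (parent 9)
      6–9: parent, skip
visit 1 (parent –)
  visit 4 (parent 1)
    4–1: parent, skip
No non-parent visited neighbor found — the graph is a forest.

No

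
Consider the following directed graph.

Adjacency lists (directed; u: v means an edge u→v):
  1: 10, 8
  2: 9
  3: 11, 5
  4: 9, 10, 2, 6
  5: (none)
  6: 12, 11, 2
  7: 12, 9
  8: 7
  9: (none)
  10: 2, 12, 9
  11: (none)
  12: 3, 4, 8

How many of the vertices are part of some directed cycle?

6

A vertex is on a directed cycle iff it belongs to a strongly connected component of size ≥ 2 (or has a self-loop).
The vertices on cycles are {4, 6, 7, 8, 10, 12} — 6 in total.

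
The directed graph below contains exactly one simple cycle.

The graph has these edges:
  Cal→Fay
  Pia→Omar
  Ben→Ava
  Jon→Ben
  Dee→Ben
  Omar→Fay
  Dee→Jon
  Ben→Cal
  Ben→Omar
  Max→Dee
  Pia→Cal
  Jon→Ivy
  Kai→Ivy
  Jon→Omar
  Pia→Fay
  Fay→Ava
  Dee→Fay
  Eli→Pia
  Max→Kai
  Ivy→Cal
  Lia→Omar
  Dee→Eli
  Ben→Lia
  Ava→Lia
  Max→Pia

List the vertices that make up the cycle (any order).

DFS with gray/black marking from Ava:
Ava gray
  Lia gray
    Omar gray
      Fay gray
        Fay→Ava: Ava is gray → back edge
Back edge closes the cycle Ava → Lia → Omar → Fay → Ava; its vertices are {Ava, Fay, Lia, Omar}.

Ava, Fay, Lia, Omar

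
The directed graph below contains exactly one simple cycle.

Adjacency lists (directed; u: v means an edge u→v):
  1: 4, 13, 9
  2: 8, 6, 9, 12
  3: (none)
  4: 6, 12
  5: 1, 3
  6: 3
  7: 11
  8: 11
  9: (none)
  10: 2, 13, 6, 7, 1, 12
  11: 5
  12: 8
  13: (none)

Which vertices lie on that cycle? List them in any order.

DFS with gray/black marking from 1:
1 gray
  4 gray
    6 gray
      3 gray
      3 black
    6 black
    12 gray
      8 gray
        11 gray
          5 gray
            5→1: 1 is gray → back edge
Back edge closes the cycle 1 → 4 → 12 → 8 → 11 → 5 → 1; its vertices are {1, 4, 5, 8, 11, 12}.

1, 4, 5, 8, 11, 12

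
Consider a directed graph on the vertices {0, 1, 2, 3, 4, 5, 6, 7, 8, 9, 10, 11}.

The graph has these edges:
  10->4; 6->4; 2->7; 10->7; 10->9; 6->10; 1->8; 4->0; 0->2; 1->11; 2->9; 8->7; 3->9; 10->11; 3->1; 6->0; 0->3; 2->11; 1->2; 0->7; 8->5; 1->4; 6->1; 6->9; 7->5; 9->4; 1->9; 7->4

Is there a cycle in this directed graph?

Yes

DFS with white/gray/black marking, starting from 0:
0 gray
  7 gray
    5 gray
    5 black
    4 gray
      4→0: 0 is gray → back edge
Back edge found, so a cycle exists: 0 → 7 → 4 → 0.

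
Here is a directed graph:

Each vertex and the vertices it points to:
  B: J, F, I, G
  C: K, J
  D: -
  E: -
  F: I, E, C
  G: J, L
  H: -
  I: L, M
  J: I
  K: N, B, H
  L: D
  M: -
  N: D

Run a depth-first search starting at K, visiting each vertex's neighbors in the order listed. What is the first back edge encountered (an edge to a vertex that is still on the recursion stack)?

C->K

DFS from K (visiting each vertex's neighbors in the order listed); mark gray on enter, black on exit:
K gray
  N gray
    D gray
    D black
  N black
  B gray
    J gray
      I gray
        L gray
          L→D: D black — skip
        L black
        M gray
        M black
      I black
    J black
    F gray
      F→I: I black — skip
      E gray
      E black
      C gray
        C→K: K is gray → back edge
First back edge: C → K.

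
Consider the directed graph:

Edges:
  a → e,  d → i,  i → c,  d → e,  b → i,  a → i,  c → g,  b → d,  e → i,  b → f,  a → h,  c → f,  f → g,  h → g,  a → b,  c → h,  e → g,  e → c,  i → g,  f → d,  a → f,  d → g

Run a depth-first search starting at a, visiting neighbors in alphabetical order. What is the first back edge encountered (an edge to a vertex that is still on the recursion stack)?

DFS from a (visiting neighbors in alphabetical order); mark gray on enter, black on exit:
a gray
  b gray
    d gray
      e gray
        c gray
          f gray
            f→d: d is gray → back edge
First back edge: f → d.

f->d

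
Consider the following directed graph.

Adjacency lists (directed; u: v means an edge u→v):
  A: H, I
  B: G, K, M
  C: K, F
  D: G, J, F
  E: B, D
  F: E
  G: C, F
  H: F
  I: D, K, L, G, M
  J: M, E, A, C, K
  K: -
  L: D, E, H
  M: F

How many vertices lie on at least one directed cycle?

A vertex is on a directed cycle iff it belongs to a strongly connected component of size ≥ 2 (or has a self-loop).
The vertices on cycles are {A, B, C, D, E, F, G, H, I, J, L, M} — 12 in total.

12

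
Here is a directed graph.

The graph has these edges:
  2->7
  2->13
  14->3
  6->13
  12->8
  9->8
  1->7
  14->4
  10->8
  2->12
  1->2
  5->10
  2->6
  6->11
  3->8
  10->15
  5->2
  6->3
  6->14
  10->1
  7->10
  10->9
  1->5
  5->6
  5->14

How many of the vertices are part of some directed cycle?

A vertex is on a directed cycle iff it belongs to a strongly connected component of size ≥ 2 (or has a self-loop).
The vertices on cycles are {1, 2, 5, 7, 10} — 5 in total.

5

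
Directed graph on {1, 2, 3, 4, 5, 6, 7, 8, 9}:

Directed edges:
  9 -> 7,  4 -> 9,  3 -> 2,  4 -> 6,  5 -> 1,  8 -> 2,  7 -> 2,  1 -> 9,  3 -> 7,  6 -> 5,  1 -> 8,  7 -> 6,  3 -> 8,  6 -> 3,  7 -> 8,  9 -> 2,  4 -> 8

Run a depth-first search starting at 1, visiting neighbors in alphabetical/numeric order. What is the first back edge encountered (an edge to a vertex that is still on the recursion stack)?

3→7

DFS from 1 (visiting neighbors in alphabetical/numeric order); mark gray on enter, black on exit:
1 gray
  8 gray
    2 gray
    2 black
  8 black
  9 gray
    9→2: 2 black — skip
    7 gray
      7→2: 2 black — skip
      6 gray
        3 gray
          3→2: 2 black — skip
          3→7: 7 is gray → back edge
First back edge: 3 → 7.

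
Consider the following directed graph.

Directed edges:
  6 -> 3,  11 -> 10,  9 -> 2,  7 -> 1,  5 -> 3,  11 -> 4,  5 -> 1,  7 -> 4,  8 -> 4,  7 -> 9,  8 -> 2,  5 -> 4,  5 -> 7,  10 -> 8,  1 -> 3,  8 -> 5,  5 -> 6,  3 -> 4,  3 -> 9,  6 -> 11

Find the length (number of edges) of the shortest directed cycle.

5

For each vertex v, BFS finds the shortest path from v back to v.
The shortest such closed walk is 5 → 6 → 11 → 10 → 8 → 5, length 5.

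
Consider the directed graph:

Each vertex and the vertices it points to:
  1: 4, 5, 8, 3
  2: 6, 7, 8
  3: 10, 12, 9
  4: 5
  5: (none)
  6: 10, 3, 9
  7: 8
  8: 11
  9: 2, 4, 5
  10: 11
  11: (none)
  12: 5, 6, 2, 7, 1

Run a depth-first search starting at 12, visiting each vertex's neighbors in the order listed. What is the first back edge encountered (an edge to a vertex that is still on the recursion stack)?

3->12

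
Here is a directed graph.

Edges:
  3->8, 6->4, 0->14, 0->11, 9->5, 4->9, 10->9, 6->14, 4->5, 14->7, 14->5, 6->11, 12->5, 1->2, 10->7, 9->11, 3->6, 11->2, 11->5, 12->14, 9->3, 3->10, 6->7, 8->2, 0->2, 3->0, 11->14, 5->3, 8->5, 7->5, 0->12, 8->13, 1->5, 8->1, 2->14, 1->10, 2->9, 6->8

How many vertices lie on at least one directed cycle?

14

A vertex is on a directed cycle iff it belongs to a strongly connected component of size ≥ 2 (or has a self-loop).
The vertices on cycles are {0, 1, 2, 3, 4, 5, 6, 7, 8, 9, 10, 11, 12, 14} — 14 in total.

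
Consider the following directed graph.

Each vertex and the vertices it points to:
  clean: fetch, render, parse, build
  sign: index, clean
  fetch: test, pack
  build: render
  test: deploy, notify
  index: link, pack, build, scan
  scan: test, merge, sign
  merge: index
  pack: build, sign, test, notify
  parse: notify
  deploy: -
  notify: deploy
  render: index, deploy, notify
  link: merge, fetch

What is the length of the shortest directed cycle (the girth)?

For each vertex v, BFS finds the shortest path from v back to v.
The shortest such closed walk is scan → sign → index → scan, length 3.

3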